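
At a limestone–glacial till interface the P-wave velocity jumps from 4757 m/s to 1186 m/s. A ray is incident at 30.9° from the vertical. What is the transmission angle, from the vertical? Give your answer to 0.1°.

Snell's law: sin θ₂ = (V₂/V₁)·sin θ₁ = (1186/4757)·sin 30.9° = 0.1280.
θ₂ = sin⁻¹(0.1280) = 7.36° (from vertical).

7.4°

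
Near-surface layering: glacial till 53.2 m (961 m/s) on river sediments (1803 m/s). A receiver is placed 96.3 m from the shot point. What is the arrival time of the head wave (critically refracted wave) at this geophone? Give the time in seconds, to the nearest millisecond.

0.147 s

t = x/V₂ + 2h·√(V₂²−V₁²)/(V₁V₂).
√(V₂²−V₁²) = √(1803²−961²) = 1525.5 m/s; delay term = 2·53.2·1525.5/(961·1803) = 0.09368 s.
t = 96.3/1803 + 0.09368 = 0.14709 s.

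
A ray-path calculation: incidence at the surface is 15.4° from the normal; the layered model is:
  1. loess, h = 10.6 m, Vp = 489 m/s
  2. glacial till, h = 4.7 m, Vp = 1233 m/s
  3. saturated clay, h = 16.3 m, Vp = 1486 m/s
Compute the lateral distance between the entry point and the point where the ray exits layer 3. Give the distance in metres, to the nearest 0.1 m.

Ray parameter p = sin 15.4° / 489 m/s = 5.4306e-04 s/m.
Layer 1: θ = 15.40°; offset = 10.6·tan 15.40° = 2.920 m.
Layer 2: sin θ = p·1233 = 0.6696 → θ = 42.04°; offset = 4.7·tan 42.04° = 4.237 m.
Layer 3: sin θ = p·1486 = 0.8070 → θ = 53.80°; offset = 16.3·tan 53.80° = 22.273 m.
Summing the layer offsets gives 29.430 m.

29.4 m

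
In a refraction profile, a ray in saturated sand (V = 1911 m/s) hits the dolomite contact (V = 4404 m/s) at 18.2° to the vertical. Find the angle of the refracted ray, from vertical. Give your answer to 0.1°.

sin θ₁/V₁ = sin θ₂/V₂ ⇒ sin θ₂ = 4404·sin 18.2°/1911 = 4404·0.3123/1911 = 0.7198.
θ₂ = sin⁻¹(0.7198) = 46.04° (from vertical).

46.0°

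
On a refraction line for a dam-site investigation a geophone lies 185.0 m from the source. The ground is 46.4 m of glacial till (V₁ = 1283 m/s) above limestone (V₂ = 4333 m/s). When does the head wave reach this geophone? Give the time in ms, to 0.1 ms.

t = x/V₂ + 2h·√(V₂²−V₁²)/(V₁V₂).
√(V₂²−V₁²) = √(4333²−1283²) = 4138.7 m/s; delay term = 2·46.4·4138.7/(1283·4333) = 0.06909 s.
t = 185.0/4333 + 0.06909 = 0.11178 s.

111.8 ms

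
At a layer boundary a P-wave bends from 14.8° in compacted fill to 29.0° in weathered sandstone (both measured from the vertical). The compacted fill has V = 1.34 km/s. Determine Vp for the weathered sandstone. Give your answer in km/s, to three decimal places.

Snell's law: sin 14.8°/V₁ = sin 29.0°/V₂.
V₂ = V₁·sin 29.0°/sin 14.8° = 1.34 × 1.8979 = 2.543 km/s.

2.543 km/s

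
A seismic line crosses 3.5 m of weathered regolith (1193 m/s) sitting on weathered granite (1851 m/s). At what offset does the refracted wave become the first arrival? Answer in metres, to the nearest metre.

x_cross = 2h·√((V₂+V₁)/(V₂−V₁)).
(V₂+V₁)/(V₂−V₁) = (1851+1193)/(1851−1193) = 4.6261; √ = 2.1508.
x_cross = 2·3.5·2.1508 = 15.06 m.

15 m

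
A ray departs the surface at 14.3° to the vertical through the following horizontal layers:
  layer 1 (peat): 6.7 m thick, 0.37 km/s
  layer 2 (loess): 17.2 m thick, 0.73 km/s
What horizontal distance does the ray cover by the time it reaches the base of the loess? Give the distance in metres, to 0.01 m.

11.31 m

p = sin θ₁/V₁ = sin 14.3°/0.37 = 6.6756e-01 s/km is conserved through the stack.
Layer 1: θ = 14.30°; offset = 6.7·tan 14.30° = 1.7078 m.
Layer 2: sin θ = p·0.73 = 0.4873 → θ = 29.16°; offset = 17.2·tan 29.16° = 9.5989 m.
Summing the layer offsets gives 11.3067 m.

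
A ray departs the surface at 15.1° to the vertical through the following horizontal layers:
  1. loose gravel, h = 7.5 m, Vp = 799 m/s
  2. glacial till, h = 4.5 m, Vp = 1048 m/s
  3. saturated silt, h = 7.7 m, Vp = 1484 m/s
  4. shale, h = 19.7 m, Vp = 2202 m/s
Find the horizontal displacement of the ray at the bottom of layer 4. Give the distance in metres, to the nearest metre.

28 m

Apply Snell's law at each interface; in layer i the horizontal offset is hᵢ·tan θᵢ.
Layer 1: θ = 15.10°; offset = 7.5·tan 15.10° = 2.024 m.
Layer 2: sin θ = 1048·sin 15.1°/799 = 0.3417, θ = 19.98°; offset = 4.5·tan 19.98° = 1.636 m.
Layer 3: sin θ = 1484·sin 15.1°/799 = 0.4838, θ = 28.94°; offset = 7.7·tan 28.94° = 4.257 m.
Layer 4: sin θ = 2202·sin 15.1°/799 = 0.7179, θ = 45.88°; offset = 19.7·tan 45.88° = 20.318 m.
Summing the layer offsets gives 28.234 m.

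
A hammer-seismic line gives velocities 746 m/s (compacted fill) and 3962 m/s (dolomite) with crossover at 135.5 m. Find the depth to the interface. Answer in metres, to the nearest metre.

56 m

x_cross = 2h·√((V₂+V₁)/(V₂−V₁)) → h = x_cross / (2·√((V₂+V₁)/(V₂−V₁))).
√((V₂+V₁)/(V₂−V₁)) = √((3962+746)/(3962−746)) = 1.2099.
h = 135.5 / (2·1.2099) = 55.99 m.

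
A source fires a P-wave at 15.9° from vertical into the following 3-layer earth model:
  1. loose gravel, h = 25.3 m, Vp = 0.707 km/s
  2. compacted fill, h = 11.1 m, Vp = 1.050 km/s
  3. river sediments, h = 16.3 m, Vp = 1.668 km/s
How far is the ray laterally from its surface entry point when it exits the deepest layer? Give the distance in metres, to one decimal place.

Ray parameter p = sin 15.9° / 0.707 km/s = 3.8750e-01 s/km.
Layer 1: θ = 15.90°; offset = 25.3·tan 15.90° = 7.207 m.
Layer 2: sin θ = p·1.050 = 0.4069 → θ = 24.01°; offset = 11.1·tan 24.01° = 4.944 m.
Layer 3: sin θ = p·1.668 = 0.6463 → θ = 40.27°; offset = 16.3·tan 40.27° = 13.807 m.
Summing the layer offsets gives 25.958 m.

26.0 m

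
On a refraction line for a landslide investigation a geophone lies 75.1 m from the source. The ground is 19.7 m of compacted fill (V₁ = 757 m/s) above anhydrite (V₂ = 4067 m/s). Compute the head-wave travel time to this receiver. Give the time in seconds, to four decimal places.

θ_c = arcsin(V₁/V₂) = arcsin(757/4067) = 10.73°, cos θ_c = 0.9825.
Intercept time tᵢ = 2h cos θ_c / V₁ = 2·19.7·0.9825/757 = 0.05114 s.
t = x/V₂ + tᵢ = 75.1/4067 + 0.05114 = 0.06960 s.

0.0696 s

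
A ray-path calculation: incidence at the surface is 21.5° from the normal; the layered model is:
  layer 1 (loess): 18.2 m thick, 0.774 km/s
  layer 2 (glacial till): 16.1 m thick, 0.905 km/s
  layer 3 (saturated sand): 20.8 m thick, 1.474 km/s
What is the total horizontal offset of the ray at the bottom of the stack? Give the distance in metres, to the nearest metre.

35 m

Apply Snell's law at each interface; in layer i the horizontal offset is hᵢ·tan θᵢ.
Layer 1: θ = 21.50°; offset = 18.2·tan 21.50° = 7.169 m.
Layer 2: sin θ = 0.905·sin 21.5°/0.774 = 0.4285, θ = 25.37°; offset = 16.1·tan 25.37° = 7.636 m.
Layer 3: sin θ = 1.474·sin 21.5°/0.774 = 0.6980, θ = 44.26°; offset = 20.8·tan 44.26° = 20.272 m.
Total horizontal offset = 35.077 m.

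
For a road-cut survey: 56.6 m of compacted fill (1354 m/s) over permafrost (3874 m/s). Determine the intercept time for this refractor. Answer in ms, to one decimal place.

tᵢ = 2h·√(V₂²−V₁²)/(V₁V₂).
√(V₂²−V₁²) = √(3874²−1354²) = 3629.7 m/s.
tᵢ = 2·56.6·3629.7/(1354·3874) = 0.07833 s.

78.3 ms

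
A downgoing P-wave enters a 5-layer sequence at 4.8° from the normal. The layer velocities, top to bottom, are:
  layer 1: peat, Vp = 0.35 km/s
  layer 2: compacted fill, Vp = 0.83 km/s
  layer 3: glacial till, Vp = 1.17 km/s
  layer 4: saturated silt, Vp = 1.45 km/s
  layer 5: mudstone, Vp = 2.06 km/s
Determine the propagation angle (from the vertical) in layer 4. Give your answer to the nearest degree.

20°

Ray parameter p = sin 4.8° / 0.35 = 2.3908e-01 s/km.
sin θ_4 = p·V_4 = 2.3908e-01 × 1.45 = 0.3467.
θ_4 = 20.28° from the vertical.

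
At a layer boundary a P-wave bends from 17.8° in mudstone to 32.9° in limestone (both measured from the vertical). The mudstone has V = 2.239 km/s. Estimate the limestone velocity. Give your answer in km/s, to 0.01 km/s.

3.98 km/s

sin 17.8° = 0.3057; sin 32.9° = 0.5432.
V₂ = V₁·(sin θ₂/sin θ₁) = 2.239·(0.5432/0.3057) = 3.98 km/s.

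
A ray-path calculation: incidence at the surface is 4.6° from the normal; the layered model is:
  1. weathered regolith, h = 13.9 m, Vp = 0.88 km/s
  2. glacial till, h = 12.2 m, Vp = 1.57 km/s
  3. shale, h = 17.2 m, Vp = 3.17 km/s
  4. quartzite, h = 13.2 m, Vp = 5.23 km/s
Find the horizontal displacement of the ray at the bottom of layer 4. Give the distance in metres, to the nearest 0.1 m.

p = sin θ₁/V₁ = sin 4.6°/0.88 = 9.1135e-02 s/km is conserved through the stack.
Layer 1: θ = 4.60°; offset = 13.9·tan 4.60° = 1.118 m.
Layer 2: sin θ = p·1.57 = 0.1431 → θ = 8.23°; offset = 12.2·tan 8.23° = 1.764 m.
Layer 3: sin θ = p·3.17 = 0.2889 → θ = 16.79°; offset = 17.2·tan 16.79° = 5.190 m.
Layer 4: sin θ = p·5.23 = 0.4766 → θ = 28.47°; offset = 13.2·tan 28.47° = 7.157 m.
Σ offsets = 15.229 m.

15.2 m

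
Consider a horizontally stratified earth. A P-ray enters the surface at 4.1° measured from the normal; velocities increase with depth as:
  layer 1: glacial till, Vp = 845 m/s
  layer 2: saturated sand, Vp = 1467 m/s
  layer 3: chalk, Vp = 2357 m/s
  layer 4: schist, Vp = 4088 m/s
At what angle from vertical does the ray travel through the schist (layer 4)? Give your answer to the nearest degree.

20°

Snell's law across each interface conserves sin θ / V, so sin θ_4 = V_4·sin θ₁/V₁.
sin θ_4 = 4088 × sin 4.1° / 845 = 0.3459.
θ_4 = 20.24° from the vertical.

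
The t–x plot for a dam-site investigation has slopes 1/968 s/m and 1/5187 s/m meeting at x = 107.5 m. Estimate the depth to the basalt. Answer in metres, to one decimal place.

x_cross = 2h·√((V₂+V₁)/(V₂−V₁)) → h = x_cross / (2·√((V₂+V₁)/(V₂−V₁))).
√((V₂+V₁)/(V₂−V₁)) = √((5187+968)/(5187−968)) = 1.2078.
h = 107.5 / (2·1.2078) = 44.50 m.

44.5 m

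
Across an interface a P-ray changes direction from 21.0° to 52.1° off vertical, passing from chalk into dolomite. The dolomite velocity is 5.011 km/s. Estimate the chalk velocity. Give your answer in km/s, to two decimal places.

Snell's law: sin 21.0°/V₁ = sin 52.1°/V₂.
V₁ = V₂·sin 21.0°/sin 52.1° = 5.011 × 0.4542 = 2.28 km/s.

2.28 km/s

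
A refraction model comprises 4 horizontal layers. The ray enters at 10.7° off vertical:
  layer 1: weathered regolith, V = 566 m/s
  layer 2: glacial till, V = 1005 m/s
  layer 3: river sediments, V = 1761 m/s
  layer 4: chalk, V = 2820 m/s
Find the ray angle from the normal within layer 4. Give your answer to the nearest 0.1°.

67.7°

Ray parameter p = sin 10.7° / 566 = 3.2803e-04 s/m.
sin θ_4 = p·V_4 = 3.2803e-04 × 2820 = 0.9251.
θ_4 = 67.68° from the vertical.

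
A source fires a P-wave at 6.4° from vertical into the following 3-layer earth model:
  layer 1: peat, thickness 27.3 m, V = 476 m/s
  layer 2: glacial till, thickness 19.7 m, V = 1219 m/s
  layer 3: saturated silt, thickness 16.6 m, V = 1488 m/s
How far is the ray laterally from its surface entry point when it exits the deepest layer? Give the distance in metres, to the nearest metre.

15 m

Ray parameter p = sin 6.4° / 476 m/s = 2.3418e-04 s/m.
Layer 1: θ = 6.40°; offset = 27.3·tan 6.40° = 3.062 m.
Layer 2: sin θ = p·1219 = 0.2855 → θ = 16.59°; offset = 19.7·tan 16.59° = 5.868 m.
Layer 3: sin θ = p·1488 = 0.3485 → θ = 20.39°; offset = 16.6·tan 20.39° = 6.171 m.
Total horizontal offset = 15.101 m.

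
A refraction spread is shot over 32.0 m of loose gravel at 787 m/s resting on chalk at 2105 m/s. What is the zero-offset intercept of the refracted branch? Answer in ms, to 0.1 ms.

θ_c = arcsin(V₁/V₂) = arcsin(787/2105) = 21.95°; cos θ_c = 0.9275.
tᵢ = 2h·cos θ_c / V₁ = 2·32.0·0.9275 / 787 = 0.07542 s.

75.4 ms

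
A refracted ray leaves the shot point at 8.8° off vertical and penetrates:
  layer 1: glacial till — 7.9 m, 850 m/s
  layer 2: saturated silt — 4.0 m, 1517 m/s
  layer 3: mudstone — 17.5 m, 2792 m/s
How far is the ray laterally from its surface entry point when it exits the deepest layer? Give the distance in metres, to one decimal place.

Ray parameter p = sin 8.8° / 850 m/s = 1.7998e-04 s/m.
Layer 1: θ = 8.80°; offset = 7.9·tan 8.80° = 1.223 m.
Layer 2: sin θ = p·1517 = 0.2730 → θ = 15.84°; offset = 4.0·tan 15.84° = 1.135 m.
Layer 3: sin θ = p·2792 = 0.5025 → θ = 30.17°; offset = 17.5·tan 30.17° = 10.172 m.
Σ offsets = 12.530 m.

12.5 m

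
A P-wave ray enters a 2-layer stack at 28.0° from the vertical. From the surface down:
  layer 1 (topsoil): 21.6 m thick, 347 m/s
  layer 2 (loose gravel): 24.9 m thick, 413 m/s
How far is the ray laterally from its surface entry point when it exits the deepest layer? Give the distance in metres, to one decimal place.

28.3 m

Apply Snell's law at each interface; in layer i the horizontal offset is hᵢ·tan θᵢ.
Layer 1: θ = 28.00°; offset = 21.6·tan 28.00° = 11.485 m.
Layer 2: sin θ = 413·sin 28.0°/347 = 0.5588, θ = 33.97°; offset = 24.9·tan 33.97° = 16.777 m.
Σ offsets = 28.262 m.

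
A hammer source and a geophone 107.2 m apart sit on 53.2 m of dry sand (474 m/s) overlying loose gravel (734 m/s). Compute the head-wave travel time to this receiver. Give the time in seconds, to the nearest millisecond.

t = x/V₂ + 2h·√(V₂²−V₁²)/(V₁V₂).
√(V₂²−V₁²) = √(734²−474²) = 560.4 m/s; delay term = 2·53.2·560.4/(474·734) = 0.17139 s.
t = 107.2/734 + 0.17139 = 0.31744 s.

0.317 s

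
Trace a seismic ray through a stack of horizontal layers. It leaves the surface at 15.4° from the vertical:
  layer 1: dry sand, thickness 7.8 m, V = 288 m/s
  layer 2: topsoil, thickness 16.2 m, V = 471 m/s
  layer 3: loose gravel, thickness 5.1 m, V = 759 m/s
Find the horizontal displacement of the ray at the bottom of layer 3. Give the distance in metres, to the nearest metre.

Ray parameter p = sin 15.4° / 288 m/s = 9.2207e-04 s/m.
Layer 1: θ = 15.40°; offset = 7.8·tan 15.40° = 2.148 m.
Layer 2: sin θ = p·471 = 0.4343 → θ = 25.74°; offset = 16.2·tan 25.74° = 7.811 m.
Layer 3: sin θ = p·759 = 0.6999 → θ = 44.42°; offset = 5.1·tan 44.42° = 4.997 m.
Σ offsets = 14.956 m.

15 m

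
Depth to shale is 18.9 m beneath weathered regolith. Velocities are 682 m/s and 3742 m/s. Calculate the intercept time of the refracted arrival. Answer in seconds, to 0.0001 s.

0.0545 s

θ_c = arcsin(V₁/V₂) = arcsin(682/3742) = 10.50°; cos θ_c = 0.9833.
tᵢ = 2h·cos θ_c / V₁ = 2·18.9·0.9833 / 682 = 0.05450 s.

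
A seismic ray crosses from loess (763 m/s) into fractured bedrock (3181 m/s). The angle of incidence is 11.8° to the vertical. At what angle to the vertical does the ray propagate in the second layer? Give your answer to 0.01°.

58.49°

sin θ₁/V₁ = sin θ₂/V₂ ⇒ sin θ₂ = 3181·sin 11.8°/763 = 3181·0.2045/763 = 0.8526.
θ₂ = arcsin 0.8526 = 58.49° from the normal.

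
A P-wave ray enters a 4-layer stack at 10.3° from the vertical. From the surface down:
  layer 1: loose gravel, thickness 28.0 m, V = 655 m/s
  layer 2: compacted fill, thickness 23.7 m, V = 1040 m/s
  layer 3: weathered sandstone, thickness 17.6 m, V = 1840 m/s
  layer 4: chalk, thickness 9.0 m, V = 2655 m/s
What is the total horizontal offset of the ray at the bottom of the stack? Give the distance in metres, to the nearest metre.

Apply Snell's law at each interface; in layer i the horizontal offset is hᵢ·tan θᵢ.
Layer 1: θ = 10.30°; offset = 28.0·tan 10.30° = 5.088 m.
Layer 2: sin θ = 1040·sin 10.3°/655 = 0.2839, θ = 16.49°; offset = 23.7·tan 16.49° = 7.017 m.
Layer 3: sin θ = 1840·sin 10.3°/655 = 0.5023, θ = 30.15°; offset = 17.6·tan 30.15° = 10.223 m.
Layer 4: sin θ = 2655·sin 10.3°/655 = 0.7248, θ = 46.45°; offset = 9.0·tan 46.45° = 9.467 m.
Summing the layer offsets gives 31.796 m.

32 m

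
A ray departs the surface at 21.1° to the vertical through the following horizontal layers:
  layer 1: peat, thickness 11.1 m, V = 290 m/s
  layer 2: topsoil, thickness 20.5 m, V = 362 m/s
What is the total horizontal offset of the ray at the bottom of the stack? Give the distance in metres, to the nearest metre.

Ray parameter p = sin 21.1° / 290 m/s = 1.2414e-03 s/m.
Layer 1: θ = 21.10°; offset = 11.1·tan 21.10° = 4.283 m.
Layer 2: sin θ = p·362 = 0.4494 → θ = 26.70°; offset = 20.5·tan 26.70° = 10.312 m.
Σ offsets = 14.595 m.

15 m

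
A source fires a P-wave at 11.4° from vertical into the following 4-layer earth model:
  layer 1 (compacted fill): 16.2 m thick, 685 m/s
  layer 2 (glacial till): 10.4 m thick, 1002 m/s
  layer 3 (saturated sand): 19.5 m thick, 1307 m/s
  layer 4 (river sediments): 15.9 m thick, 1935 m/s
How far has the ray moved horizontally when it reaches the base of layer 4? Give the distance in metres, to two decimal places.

25.05 m

Apply Snell's law at each interface; in layer i the horizontal offset is hᵢ·tan θᵢ.
Layer 1: θ = 11.40°; offset = 16.2·tan 11.40° = 3.2665 m.
Layer 2: sin θ = 1002·sin 11.4°/685 = 0.2891, θ = 16.81°; offset = 10.4·tan 16.81° = 3.1411 m.
Layer 3: sin θ = 1307·sin 11.4°/685 = 0.3771, θ = 22.16°; offset = 19.5·tan 22.16° = 7.9405 m.
Layer 4: sin θ = 1935·sin 11.4°/685 = 0.5583, θ = 33.94°; offset = 15.9·tan 33.94° = 10.7011 m.
Σ offsets = 25.0491 m.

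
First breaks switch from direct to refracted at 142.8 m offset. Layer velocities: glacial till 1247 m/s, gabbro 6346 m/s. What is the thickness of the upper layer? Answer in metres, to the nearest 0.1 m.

58.5 m

h = (x_cross/2)·√((V₂−V₁)/(V₂+V₁)).
(V₂−V₁)/(V₂+V₁) = (6346−1247)/(6346+1247) = 0.6715; √ = 0.8195.
h = (142.8/2)·0.8195 = 58.51 m.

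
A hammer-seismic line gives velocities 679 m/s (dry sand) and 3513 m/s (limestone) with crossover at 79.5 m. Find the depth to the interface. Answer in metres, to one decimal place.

32.7 m

x_cross = 2h·√((V₂+V₁)/(V₂−V₁)) → h = x_cross / (2·√((V₂+V₁)/(V₂−V₁))).
√((V₂+V₁)/(V₂−V₁)) = √((3513+679)/(3513−679)) = 1.2162.
h = 79.5 / (2·1.2162) = 32.68 m.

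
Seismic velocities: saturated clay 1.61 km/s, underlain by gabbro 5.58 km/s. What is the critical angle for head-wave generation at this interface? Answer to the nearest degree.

At critical incidence the refracted ray runs along the interface (θ₂ = 90°), so sin θ_c = V₁/V₂.
θ_c = arcsin(1.61/5.58) = arcsin 0.2885 = 16.77°.

17°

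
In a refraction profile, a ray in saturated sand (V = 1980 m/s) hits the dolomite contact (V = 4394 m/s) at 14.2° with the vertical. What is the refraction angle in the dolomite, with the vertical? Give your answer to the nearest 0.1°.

Snell's law: sin θ₂ = (V₂/V₁)·sin θ₁ = (4394/1980)·sin 14.2° = 0.5444.
θ₂ = sin⁻¹(0.5444) = 32.98° (from vertical).

33.0°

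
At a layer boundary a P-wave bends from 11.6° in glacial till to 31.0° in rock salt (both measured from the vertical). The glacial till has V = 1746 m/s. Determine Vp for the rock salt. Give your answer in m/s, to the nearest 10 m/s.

4470 m/s

Snell's law: sin 11.6°/V₁ = sin 31.0°/V₂.
V₂ = V₁·sin 31.0°/sin 11.6° = 1746 × 2.5614 = 4472.18 m/s.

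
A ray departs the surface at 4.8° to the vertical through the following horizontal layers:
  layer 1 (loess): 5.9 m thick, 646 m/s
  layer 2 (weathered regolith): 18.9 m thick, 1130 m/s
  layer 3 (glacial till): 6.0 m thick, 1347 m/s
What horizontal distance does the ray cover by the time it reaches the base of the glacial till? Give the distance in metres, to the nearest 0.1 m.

Ray parameter p = sin 4.8° / 646 m/s = 1.2953e-04 s/m.
Layer 1: θ = 4.80°; offset = 5.9·tan 4.80° = 0.495 m.
Layer 2: sin θ = p·1130 = 0.1464 → θ = 8.42°; offset = 18.9·tan 8.42° = 2.797 m.
Layer 3: sin θ = p·1347 = 0.1745 → θ = 10.05°; offset = 6.0·tan 10.05° = 1.063 m.
Σ offsets = 4.355 m.

4.4 m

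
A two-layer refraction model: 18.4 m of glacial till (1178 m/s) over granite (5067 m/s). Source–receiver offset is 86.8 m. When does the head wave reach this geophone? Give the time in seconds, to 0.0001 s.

θ_c = arcsin(V₁/V₂) = arcsin(1178/5067) = 13.44°, cos θ_c = 0.9726.
Intercept time tᵢ = 2h cos θ_c / V₁ = 2·18.4·0.9726/1178 = 0.03038 s.
t = x/V₂ + tᵢ = 86.8/5067 + 0.03038 = 0.04751 s.

0.0475 s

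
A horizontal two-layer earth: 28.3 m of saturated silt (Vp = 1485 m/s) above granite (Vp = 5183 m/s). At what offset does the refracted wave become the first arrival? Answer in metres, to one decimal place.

x_cross = 2h·√((V₂+V₁)/(V₂−V₁)).
(V₂+V₁)/(V₂−V₁) = (5183+1485)/(5183−1485) = 1.8031; √ = 1.3428.
x_cross = 2·28.3·1.3428 = 76.00 m.

76.0 m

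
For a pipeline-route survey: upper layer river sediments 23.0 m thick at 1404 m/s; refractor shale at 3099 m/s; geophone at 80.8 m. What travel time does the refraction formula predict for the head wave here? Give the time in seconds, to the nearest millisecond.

θ_c = arcsin(V₁/V₂) = arcsin(1404/3099) = 26.94°, cos θ_c = 0.8915.
Intercept time tᵢ = 2h cos θ_c / V₁ = 2·23.0·0.8915/1404 = 0.02921 s.
t = x/V₂ + tᵢ = 80.8/3099 + 0.02921 = 0.05528 s.

0.055 s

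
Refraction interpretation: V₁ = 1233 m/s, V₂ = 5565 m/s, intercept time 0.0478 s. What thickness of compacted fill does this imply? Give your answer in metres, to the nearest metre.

30 m

θ_c = arcsin(1233/5565) = 12.80°; cos θ_c = 0.9751.
tᵢ = 2h cos θ_c/V₁ ⇒ h = tᵢ·V₁/(2 cos θ_c) = 0.0478·1233/(2·0.9751) = 30.22 m.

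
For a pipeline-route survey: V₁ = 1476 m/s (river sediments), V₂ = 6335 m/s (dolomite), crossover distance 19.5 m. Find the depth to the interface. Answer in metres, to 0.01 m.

7.69 m

x_cross = 2h·√((V₂+V₁)/(V₂−V₁)) → h = x_cross / (2·√((V₂+V₁)/(V₂−V₁))).
√((V₂+V₁)/(V₂−V₁)) = √((6335+1476)/(6335−1476)) = 1.2679.
h = 19.5 / (2·1.2679) = 7.69 m.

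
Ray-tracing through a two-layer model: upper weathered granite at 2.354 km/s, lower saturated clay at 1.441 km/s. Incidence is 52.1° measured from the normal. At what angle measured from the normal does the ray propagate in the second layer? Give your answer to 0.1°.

Snell's law: sin θ₂ = (V₂/V₁)·sin θ₁ = (1.441/2.354)·sin 52.1° = 0.4830.
θ₂ = arcsin 0.4830 = 28.88° from the normal.

28.9°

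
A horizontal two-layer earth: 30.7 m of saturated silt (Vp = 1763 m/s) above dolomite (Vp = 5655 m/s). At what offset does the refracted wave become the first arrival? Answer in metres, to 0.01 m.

84.77 m

θ_c = arcsin(1763/5655) = 18.17°, so cos θ_c = 0.9502 and tᵢ = 2h cos θ_c/V₁ = 0.0331 s.
At crossover x/V₁ = x/V₂ + tᵢ ⇒ x = tᵢ/(1/V₁ − 1/V₂) = 0.03309/(5.6721e-04 − 1.7683e-04) = 84.77 m.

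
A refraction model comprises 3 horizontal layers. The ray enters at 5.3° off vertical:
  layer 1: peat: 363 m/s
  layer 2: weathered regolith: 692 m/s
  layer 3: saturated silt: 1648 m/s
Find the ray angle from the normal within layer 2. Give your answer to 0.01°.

10.14°

Snell's law across each interface conserves sin θ / V, so sin θ_2 = V_2·sin θ₁/V₁.
sin θ_2 = 692 × sin 5.3° / 363 = 0.1761.
θ_2 = arcsin 0.1761 = 10.14°.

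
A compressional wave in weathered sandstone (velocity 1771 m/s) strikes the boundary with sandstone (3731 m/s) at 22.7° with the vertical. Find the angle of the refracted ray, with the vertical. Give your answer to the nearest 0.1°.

54.4°

Snell's law: sin θ₂ = (V₂/V₁)·sin θ₁ = (3731/1771)·sin 22.7° = 0.8130.
θ₂ = sin⁻¹(0.8130) = 54.39° (from vertical).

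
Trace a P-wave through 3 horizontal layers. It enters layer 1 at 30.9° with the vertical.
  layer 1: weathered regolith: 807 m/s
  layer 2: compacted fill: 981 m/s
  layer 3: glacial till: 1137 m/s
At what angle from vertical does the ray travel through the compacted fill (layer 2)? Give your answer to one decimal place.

Ray parameter p = sin 30.9° / 807 = 6.3636e-04 s/m.
sin θ_2 = p·V_2 = 6.3636e-04 × 981 = 0.6243.
θ_2 = arcsin 0.6243 = 38.63°.

38.6°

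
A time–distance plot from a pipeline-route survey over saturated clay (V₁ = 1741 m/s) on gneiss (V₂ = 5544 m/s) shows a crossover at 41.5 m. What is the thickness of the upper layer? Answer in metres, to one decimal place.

15.0 m

h = (x_cross/2)·√((V₂−V₁)/(V₂+V₁)).
(V₂−V₁)/(V₂+V₁) = (5544−1741)/(5544+1741) = 0.5220; √ = 0.7225.
h = (41.5/2)·0.7225 = 14.99 m.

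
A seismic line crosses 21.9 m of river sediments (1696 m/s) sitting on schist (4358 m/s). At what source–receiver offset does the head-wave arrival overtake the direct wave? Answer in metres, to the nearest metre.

66 m

θ_c = arcsin(1696/4358) = 22.90°, so cos θ_c = 0.9212 and tᵢ = 2h cos θ_c/V₁ = 0.0238 s.
At crossover x/V₁ = x/V₂ + tᵢ ⇒ x = tᵢ/(1/V₁ − 1/V₂) = 0.02379/(5.8962e-04 − 2.2946e-04) = 66.05 m.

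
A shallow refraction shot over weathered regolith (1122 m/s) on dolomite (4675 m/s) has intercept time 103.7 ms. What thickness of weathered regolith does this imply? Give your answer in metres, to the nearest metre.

h = tᵢ·V₁·V₂ / (2·√(V₂²−V₁²)).
√(V₂²−V₁²) = √(4675² − 1122²) = 4538.4 m/s.
h = 0.1037 s × 1122 × 4675 / (2 × 4538.4) = 59.93 m.

60 m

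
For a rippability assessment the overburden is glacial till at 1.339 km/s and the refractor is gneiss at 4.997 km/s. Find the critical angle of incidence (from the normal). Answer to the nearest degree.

At critical incidence the refracted ray runs along the interface (θ₂ = 90°), so sin θ_c = V₁/V₂.
θ_c = arcsin(1.339/4.997) = arcsin 0.2680 = 15.54°.

16°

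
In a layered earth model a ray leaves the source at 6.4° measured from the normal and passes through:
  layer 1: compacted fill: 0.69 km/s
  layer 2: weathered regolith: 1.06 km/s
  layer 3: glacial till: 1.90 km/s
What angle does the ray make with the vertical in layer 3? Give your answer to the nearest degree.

18°

Ray parameter p = sin 6.4° / 0.69 = 1.6155e-01 s/km.
sin θ_3 = p·V_3 = 1.6155e-01 × 1.90 = 0.3069.
θ_3 = arcsin 0.3069 = 17.88°.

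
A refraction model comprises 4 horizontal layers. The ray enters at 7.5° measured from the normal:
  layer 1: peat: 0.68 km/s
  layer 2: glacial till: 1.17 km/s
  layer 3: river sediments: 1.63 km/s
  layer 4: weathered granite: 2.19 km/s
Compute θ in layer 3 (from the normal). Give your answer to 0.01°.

Snell's law across each interface conserves sin θ / V, so sin θ_3 = V_3·sin θ₁/V₁.
sin θ_3 = 1.63 × sin 7.5° / 0.68 = 0.3129.
θ_3 = arcsin 0.3129 = 18.23°.

18.23°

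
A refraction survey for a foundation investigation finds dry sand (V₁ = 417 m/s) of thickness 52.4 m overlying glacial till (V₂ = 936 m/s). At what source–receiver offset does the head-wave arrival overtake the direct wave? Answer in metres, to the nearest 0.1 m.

169.2 m

θ_c = arcsin(417/936) = 26.46°, so cos θ_c = 0.8953 and tᵢ = 2h cos θ_c/V₁ = 0.2250 s.
At crossover x/V₁ = x/V₂ + tᵢ ⇒ x = tᵢ/(1/V₁ − 1/V₂) = 0.22500/(2.3981e-03 − 1.0684e-03) = 169.21 m.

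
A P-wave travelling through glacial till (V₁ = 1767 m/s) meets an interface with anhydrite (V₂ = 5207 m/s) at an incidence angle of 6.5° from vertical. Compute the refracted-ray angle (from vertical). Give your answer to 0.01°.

sin θ₁/V₁ = sin θ₂/V₂ ⇒ sin θ₂ = 5207·sin 6.5°/1767 = 5207·0.1132/1767 = 0.3336.
θ₂ = arcsin 0.3336 = 19.49° from the normal.

19.49°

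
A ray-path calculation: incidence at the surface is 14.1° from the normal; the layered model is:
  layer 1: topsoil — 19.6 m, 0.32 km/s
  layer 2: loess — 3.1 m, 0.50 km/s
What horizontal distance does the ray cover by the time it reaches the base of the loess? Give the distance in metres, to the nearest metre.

6 m

Apply Snell's law at each interface; in layer i the horizontal offset is hᵢ·tan θᵢ.
Layer 1: θ = 14.10°; offset = 19.6·tan 14.10° = 4.923 m.
Layer 2: sin θ = 0.50·sin 14.1°/0.32 = 0.3806, θ = 22.37°; offset = 3.1·tan 22.37° = 1.276 m.
Σ offsets = 6.199 m.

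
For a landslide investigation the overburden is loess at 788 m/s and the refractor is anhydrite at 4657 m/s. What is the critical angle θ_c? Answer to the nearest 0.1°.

At critical incidence the refracted ray runs along the interface (θ₂ = 90°), so sin θ_c = V₁/V₂.
θ_c = arcsin(788/4657) = arcsin 0.1692 = 9.74°.

9.7°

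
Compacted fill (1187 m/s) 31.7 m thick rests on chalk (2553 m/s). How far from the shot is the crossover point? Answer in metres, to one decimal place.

x_cross = 2h·√((V₂+V₁)/(V₂−V₁)).
(V₂+V₁)/(V₂−V₁) = (2553+1187)/(2553−1187) = 2.7379; √ = 1.6547.
x_cross = 2·31.7·1.6547 = 104.91 m.

104.9 m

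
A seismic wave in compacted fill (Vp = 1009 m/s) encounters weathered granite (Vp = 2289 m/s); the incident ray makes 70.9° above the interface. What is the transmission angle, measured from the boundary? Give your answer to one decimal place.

42.1°

Convert to the normal: θ₁ = 90° − 70.9° = 19.1°.
sin θ₁/V₁ = sin θ₂/V₂ ⇒ sin θ₂ = 2289·sin 19.1°/1009 = 2289·0.3272/1009 = 0.7423.
θ₂ = arcsin 0.7423 = 47.93° from the normal.
From the interface: 90° − 47.93° = 42.07°.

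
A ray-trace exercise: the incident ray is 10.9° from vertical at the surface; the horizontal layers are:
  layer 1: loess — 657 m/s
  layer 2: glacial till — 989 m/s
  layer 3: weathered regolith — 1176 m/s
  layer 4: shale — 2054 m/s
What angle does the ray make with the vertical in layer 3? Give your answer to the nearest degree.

Ray parameter p = sin 10.9° / 657 = 2.8782e-04 s/m.
sin θ_3 = p·V_3 = 2.8782e-04 × 1176 = 0.3385.
θ_3 = 19.78° from the vertical.

20°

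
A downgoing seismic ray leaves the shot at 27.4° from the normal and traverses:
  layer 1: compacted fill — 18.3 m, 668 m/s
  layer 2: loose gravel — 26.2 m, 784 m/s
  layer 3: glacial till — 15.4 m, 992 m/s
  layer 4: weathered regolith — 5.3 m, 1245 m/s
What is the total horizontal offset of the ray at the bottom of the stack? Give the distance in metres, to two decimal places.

49.56 m

p = sin θ₁/V₁ = sin 27.4°/668 = 6.8892e-04 s/m is conserved through the stack.
Layer 1: θ = 27.40°; offset = 18.3·tan 27.40° = 9.4858 m.
Layer 2: sin θ = p·784 = 0.5401 → θ = 32.69°; offset = 26.2·tan 32.69° = 16.8146 m.
Layer 3: sin θ = p·992 = 0.6834 → θ = 43.11°; offset = 15.4·tan 43.11° = 14.4165 m.
Layer 4: sin θ = p·1245 = 0.8577 → θ = 59.06°; offset = 5.3·tan 59.06° = 8.8417 m.
Σ offsets = 49.5586 m.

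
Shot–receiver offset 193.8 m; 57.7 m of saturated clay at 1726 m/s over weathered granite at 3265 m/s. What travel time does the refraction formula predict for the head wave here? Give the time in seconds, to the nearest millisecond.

0.116 s

θ_c = arcsin(V₁/V₂) = arcsin(1726/3265) = 31.91°, cos θ_c = 0.8488.
Intercept time tᵢ = 2h cos θ_c / V₁ = 2·57.7·0.8488/1726 = 0.05675 s.
t = x/V₂ + tᵢ = 193.8/3265 + 0.05675 = 0.11611 s.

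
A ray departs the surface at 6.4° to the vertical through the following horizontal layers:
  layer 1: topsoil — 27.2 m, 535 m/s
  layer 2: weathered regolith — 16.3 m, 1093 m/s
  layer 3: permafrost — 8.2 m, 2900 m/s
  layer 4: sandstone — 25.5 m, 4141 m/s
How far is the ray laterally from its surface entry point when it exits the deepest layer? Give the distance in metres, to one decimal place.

Apply Snell's law at each interface; in layer i the horizontal offset is hᵢ·tan θᵢ.
Layer 1: θ = 6.40°; offset = 27.2·tan 6.40° = 3.051 m.
Layer 2: sin θ = 1093·sin 6.4°/535 = 0.2277, θ = 13.16°; offset = 16.3·tan 13.16° = 3.812 m.
Layer 3: sin θ = 2900·sin 6.4°/535 = 0.6042, θ = 37.17°; offset = 8.2·tan 37.17° = 6.218 m.
Layer 4: sin θ = 4141·sin 6.4°/535 = 0.8628, θ = 59.63°; offset = 25.5·tan 59.63° = 43.518 m.
Σ offsets = 56.599 m.

56.6 m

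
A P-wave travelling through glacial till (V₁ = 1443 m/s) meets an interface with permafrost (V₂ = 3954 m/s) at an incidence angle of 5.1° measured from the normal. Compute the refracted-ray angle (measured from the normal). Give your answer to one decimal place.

Snell's law: sin θ₂ = (V₂/V₁)·sin θ₁ = (3954/1443)·sin 5.1° = 0.2436.
θ₂ = arcsin 0.2436 = 14.10° from the normal.

14.1°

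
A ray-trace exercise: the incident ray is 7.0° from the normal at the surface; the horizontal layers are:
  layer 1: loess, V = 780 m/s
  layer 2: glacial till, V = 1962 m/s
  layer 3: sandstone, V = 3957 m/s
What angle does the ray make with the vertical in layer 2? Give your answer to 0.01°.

Ray parameter p = sin 7.0° / 780 = 1.5624e-04 s/m.
sin θ_2 = p·V_2 = 1.5624e-04 × 1962 = 0.3065.
θ_2 = arcsin 0.3065 = 17.85°.

17.85°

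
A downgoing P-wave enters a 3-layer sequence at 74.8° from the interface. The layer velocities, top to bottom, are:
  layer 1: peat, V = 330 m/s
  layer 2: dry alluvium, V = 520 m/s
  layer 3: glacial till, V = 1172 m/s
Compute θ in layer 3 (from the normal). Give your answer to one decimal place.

From the normal: θ₁ = 90° − 74.8° = 15.2°.
Ray parameter p = sin 15.2° / 330 = 7.9451e-04 s/m.
sin θ_3 = p·V_3 = 7.9451e-04 × 1172 = 0.9312.
θ_3 = 68.62° from the vertical.

68.6°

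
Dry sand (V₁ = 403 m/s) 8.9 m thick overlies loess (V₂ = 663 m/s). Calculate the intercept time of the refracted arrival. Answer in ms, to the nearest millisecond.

tᵢ = 2h·√(V₂²−V₁²)/(V₁V₂).
√(V₂²−V₁²) = √(663²−403²) = 526.5 m/s.
tᵢ = 2·8.9·526.5/(403·663) = 0.03507 s.

35 ms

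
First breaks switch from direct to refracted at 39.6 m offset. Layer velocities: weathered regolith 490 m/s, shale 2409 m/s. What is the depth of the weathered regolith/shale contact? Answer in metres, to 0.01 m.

16.11 m

h = (x_cross/2)·√((V₂−V₁)/(V₂+V₁)).
(V₂−V₁)/(V₂+V₁) = (2409−490)/(2409+490) = 0.6620; √ = 0.8136.
h = (39.6/2)·0.8136 = 16.11 m.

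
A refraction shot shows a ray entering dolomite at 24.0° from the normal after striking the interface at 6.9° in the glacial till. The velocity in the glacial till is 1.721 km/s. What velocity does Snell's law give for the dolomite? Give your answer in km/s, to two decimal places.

5.83 km/s

Snell's law: sin 6.9°/V₁ = sin 24.0°/V₂.
V₂ = V₁·sin 24.0°/sin 6.9° = 1.721 × 3.3856 = 5.83 km/s.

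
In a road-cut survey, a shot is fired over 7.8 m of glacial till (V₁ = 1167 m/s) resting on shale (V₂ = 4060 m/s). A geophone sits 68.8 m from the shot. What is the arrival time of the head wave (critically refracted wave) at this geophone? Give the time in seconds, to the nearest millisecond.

0.030 s

θ_c = arcsin(V₁/V₂) = arcsin(1167/4060) = 16.70°, cos θ_c = 0.9578.
Intercept time tᵢ = 2h cos θ_c / V₁ = 2·7.8·0.9578/1167 = 0.01280 s.
t = x/V₂ + tᵢ = 68.8/4060 + 0.01280 = 0.02975 s.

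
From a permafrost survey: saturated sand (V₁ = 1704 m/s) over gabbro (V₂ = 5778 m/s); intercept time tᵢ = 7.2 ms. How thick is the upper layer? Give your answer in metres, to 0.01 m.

6.42 m

θ_c = arcsin(1704/5778) = 17.15°; cos θ_c = 0.9555.
tᵢ = 2h cos θ_c/V₁ ⇒ h = tᵢ·V₁/(2 cos θ_c) = 0.0072·1704/(2·0.9555) = 6.42 m.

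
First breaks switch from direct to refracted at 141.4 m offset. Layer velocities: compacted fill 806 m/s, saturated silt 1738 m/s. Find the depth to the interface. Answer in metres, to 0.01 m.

42.79 m

h = (x_cross/2)·√((V₂−V₁)/(V₂+V₁)).
(V₂−V₁)/(V₂+V₁) = (1738−806)/(1738+806) = 0.3664; √ = 0.6053.
h = (141.4/2)·0.6053 = 42.79 m.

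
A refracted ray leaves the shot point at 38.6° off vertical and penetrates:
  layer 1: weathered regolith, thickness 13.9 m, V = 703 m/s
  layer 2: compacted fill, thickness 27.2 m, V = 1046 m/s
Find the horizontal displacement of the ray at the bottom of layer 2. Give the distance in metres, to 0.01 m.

p = sin θ₁/V₁ = sin 38.6°/703 = 8.8745e-04 s/m is conserved through the stack.
Layer 1: θ = 38.60°; offset = 13.9·tan 38.60° = 11.0962 m.
Layer 2: sin θ = p·1046 = 0.9283 → θ = 68.17°; offset = 27.2·tan 68.17° = 67.8937 m.
Summing the layer offsets gives 78.9899 m.

78.99 m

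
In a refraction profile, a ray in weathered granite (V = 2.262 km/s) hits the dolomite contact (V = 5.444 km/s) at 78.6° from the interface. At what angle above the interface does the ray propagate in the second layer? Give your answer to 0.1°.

61.6°

Convert to the normal: θ₁ = 90° − 78.6° = 11.4°.
sin θ₁/V₁ = sin θ₂/V₂ ⇒ sin θ₂ = 5.444·sin 11.4°/2.262 = 5.444·0.1977/2.262 = 0.4757.
θ₂ = sin⁻¹(0.4757) = 28.41° (from vertical).
From the interface: 90° − 28.41° = 61.59°.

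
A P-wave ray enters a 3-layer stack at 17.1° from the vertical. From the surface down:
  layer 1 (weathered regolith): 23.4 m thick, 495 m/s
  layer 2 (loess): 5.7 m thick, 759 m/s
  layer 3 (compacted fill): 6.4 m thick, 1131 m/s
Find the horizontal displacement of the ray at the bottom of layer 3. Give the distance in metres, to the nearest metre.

Apply Snell's law at each interface; in layer i the horizontal offset is hᵢ·tan θᵢ.
Layer 1: θ = 17.10°; offset = 23.4·tan 17.10° = 7.199 m.
Layer 2: sin θ = 759·sin 17.1°/495 = 0.4509, θ = 26.80°; offset = 5.7·tan 26.80° = 2.879 m.
Layer 3: sin θ = 1131·sin 17.1°/495 = 0.6718, θ = 42.21°; offset = 6.4·tan 42.21° = 5.805 m.
Σ offsets = 15.883 m.

16 m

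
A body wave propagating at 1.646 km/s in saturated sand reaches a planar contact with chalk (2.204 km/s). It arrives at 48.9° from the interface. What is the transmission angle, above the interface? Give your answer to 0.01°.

Convert to the normal: θ₁ = 90° − 48.9° = 41.1°.
sin θ₁/V₁ = sin θ₂/V₂ ⇒ sin θ₂ = 2.204·sin 41.1°/1.646 = 2.204·0.6574/1.646 = 0.8802.
θ₂ = arcsin 0.8802 = 61.67° from the normal.
From the interface: 90° − 61.67° = 28.33°.

28.33°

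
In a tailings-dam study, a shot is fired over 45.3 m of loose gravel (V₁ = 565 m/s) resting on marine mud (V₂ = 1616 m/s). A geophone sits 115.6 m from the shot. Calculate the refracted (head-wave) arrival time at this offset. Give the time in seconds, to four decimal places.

θ_c = arcsin(V₁/V₂) = arcsin(565/1616) = 20.46°, cos θ_c = 0.9369.
Intercept time tᵢ = 2h cos θ_c / V₁ = 2·45.3·0.9369/565 = 0.15023 s.
t = x/V₂ + tᵢ = 115.6/1616 + 0.15023 = 0.22177 s.

0.2218 s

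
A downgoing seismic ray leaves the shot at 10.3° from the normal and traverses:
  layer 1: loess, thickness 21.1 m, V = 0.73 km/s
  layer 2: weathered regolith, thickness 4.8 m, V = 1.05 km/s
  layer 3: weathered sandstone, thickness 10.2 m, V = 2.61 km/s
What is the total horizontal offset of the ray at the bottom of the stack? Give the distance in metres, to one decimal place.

Apply Snell's law at each interface; in layer i the horizontal offset is hᵢ·tan θᵢ.
Layer 1: θ = 10.30°; offset = 21.1·tan 10.30° = 3.835 m.
Layer 2: sin θ = 1.05·sin 10.3°/0.73 = 0.2572, θ = 14.90°; offset = 4.8·tan 14.90° = 1.277 m.
Layer 3: sin θ = 2.61·sin 10.3°/0.73 = 0.6393, θ = 39.74°; offset = 10.2·tan 39.74° = 8.480 m.
Σ offsets = 13.592 m.

13.6 m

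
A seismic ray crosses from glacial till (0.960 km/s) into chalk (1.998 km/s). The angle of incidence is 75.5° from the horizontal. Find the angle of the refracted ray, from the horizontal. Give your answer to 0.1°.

Convert to the normal: θ₁ = 90° − 75.5° = 14.5°.
Snell's law: sin θ₂ = (V₂/V₁)·sin θ₁ = (1.998/0.960)·sin 14.5° = 0.5211.
θ₂ = sin⁻¹(0.5211) = 31.41° (from vertical).
From the interface: 90° − 31.41° = 58.59°.

58.6°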